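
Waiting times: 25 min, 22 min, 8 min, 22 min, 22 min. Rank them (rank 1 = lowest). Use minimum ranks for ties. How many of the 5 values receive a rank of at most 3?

Sorted (ascending): 8, 22, 22, 22, 25
The 3 values of 22 occupy positions 2–4 → each gets rank 2.
Ranks ≤ 3: {1, 2, 2, 2} → 4 values.

4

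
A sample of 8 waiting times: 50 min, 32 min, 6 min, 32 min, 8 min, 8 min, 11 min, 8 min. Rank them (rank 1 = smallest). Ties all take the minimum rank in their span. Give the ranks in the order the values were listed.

Sorted (ascending): 6, 8, 8, 8, 11, 32, 32, 50
The 3 values of 8 occupy positions 2–4 → each gets rank 2.
The 2 values of 32 occupy positions 6–7 → each gets rank 6.

8, 6, 1, 6, 2, 2, 5, 2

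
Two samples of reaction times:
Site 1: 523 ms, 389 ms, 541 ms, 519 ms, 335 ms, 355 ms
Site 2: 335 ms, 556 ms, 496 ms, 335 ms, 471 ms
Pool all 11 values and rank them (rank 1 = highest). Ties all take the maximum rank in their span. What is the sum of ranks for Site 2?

Sorted (descending): 556, 541, 523, 519, 496, 471, 389, 355, 335, 335, 335
The 3 values of 335 occupy positions 9–11 → each gets rank 11.
Site 2 values → pooled ranks: 335→11, 556→1, 496→5, 335→11, 471→6
Rank sum = 11 + 1 + 5 + 11 + 6 = 34

34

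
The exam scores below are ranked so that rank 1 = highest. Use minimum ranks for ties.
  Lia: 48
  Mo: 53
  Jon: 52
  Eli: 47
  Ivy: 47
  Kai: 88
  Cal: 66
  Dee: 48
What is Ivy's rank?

Sorted (descending): 88, 66, 53, 52, 48, 48, 47, 47
The 2 values of 48 occupy positions 5–6 → each gets rank 5.
The 2 values of 47 occupy positions 7–8 → each gets rank 7.
Ivy has value 47 → rank 7.

7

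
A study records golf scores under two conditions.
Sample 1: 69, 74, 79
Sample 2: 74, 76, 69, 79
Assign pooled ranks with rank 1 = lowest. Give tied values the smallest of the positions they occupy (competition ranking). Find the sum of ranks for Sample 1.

Sorted (ascending): 69, 69, 74, 74, 76, 79, 79
The 2 values of 69 occupy positions 1–2 → each gets rank 1.
The 2 values of 74 occupy positions 3–4 → each gets rank 3.
The 2 values of 79 occupy positions 6–7 → each gets rank 6.
Sample 1 values → pooled ranks: 69→1, 74→3, 79→6
Rank sum = 1 + 3 + 6 = 10

10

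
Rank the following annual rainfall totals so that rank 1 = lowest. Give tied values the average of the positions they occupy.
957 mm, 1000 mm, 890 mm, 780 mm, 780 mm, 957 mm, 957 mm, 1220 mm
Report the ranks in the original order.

5, 7, 3, 1.5, 1.5, 5, 5, 8

Sorted (ascending): 780, 780, 890, 957, 957, 957, 1000, 1220
The 2 values of 780 occupy positions 1–2 → average rank (1+2)/2 = 1.5.
The 3 values of 957 occupy positions 4–6 → average rank 5.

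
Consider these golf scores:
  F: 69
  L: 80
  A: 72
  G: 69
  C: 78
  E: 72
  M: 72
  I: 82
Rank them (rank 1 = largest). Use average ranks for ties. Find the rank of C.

Sorted (descending): 82, 80, 78, 72, 72, 72, 69, 69
The 3 values of 72 occupy positions 4–6 → average rank 5.
The 2 values of 69 occupy positions 7–8 → average rank (7+8)/2 = 7.5.
C has value 78 → rank 3.

3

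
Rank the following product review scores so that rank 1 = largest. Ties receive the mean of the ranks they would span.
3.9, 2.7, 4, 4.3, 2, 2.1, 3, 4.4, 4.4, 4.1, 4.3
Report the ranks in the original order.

7, 9, 6, 3.5, 11, 10, 8, 1.5, 1.5, 5, 3.5

Sorted (descending): 4.4, 4.4, 4.3, 4.3, 4.1, 4, 3.9, 3, 2.7, 2.1, 2
The 2 values of 4.4 occupy positions 1–2 → average rank (1+2)/2 = 1.5.
The 2 values of 4.3 occupy positions 3–4 → average rank (3+4)/2 = 3.5.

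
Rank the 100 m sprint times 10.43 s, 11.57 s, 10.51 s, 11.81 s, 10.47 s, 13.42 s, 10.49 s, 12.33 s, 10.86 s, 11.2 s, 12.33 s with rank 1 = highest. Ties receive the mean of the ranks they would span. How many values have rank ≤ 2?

Sorted (descending): 13.42, 12.33, 12.33, 11.81, 11.57, 11.2, 10.86, 10.51, 10.49, 10.47, 10.43
The 2 values of 12.33 occupy positions 2–3 → average rank (2+3)/2 = 2.5.
Ranks ≤ 2: {1} → 1 value.

1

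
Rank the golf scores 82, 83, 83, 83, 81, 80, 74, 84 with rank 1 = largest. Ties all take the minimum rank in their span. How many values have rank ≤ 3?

4

Sorted (descending): 84, 83, 83, 83, 82, 81, 80, 74
The 3 values of 83 occupy positions 2–4 → each gets rank 2.
Ranks ≤ 3: {1, 2, 2, 2} → 4 values.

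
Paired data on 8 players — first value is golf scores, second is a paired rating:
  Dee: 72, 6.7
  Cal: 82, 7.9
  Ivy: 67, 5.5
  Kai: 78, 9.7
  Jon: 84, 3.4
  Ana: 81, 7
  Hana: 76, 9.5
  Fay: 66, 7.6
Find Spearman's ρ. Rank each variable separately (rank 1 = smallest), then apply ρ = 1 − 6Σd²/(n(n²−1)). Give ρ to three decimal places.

Ranks of variable 1: 3, 7, 2, 5, 8, 6, 4, 1
Ranks of variable 2: 3, 6, 2, 8, 1, 4, 7, 5
d = r₁ − r₂: 0, 1, 0, -3, 7, 2, -3, -4
d²: 0, 1, 0, 9, 49, 4, 9, 16; Σd² = 88
ρ = 1 − 6·88/(8·63) = 1 − 528/504 = -0.048

-0.048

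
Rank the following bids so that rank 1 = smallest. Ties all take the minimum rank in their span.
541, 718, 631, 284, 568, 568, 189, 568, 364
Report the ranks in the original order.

4, 9, 8, 2, 5, 5, 1, 5, 3

Sorted (ascending): 189, 284, 364, 541, 568, 568, 568, 631, 718
The 3 values of 568 occupy positions 5–7 → each gets rank 5.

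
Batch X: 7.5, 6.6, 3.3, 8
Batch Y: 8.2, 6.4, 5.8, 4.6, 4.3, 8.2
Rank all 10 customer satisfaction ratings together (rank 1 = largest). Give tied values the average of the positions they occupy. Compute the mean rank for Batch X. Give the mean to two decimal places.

Sorted (descending): 8.2, 8.2, 8, 7.5, 6.6, 6.4, 5.8, 4.6, 4.3, 3.3
The 2 values of 8.2 occupy positions 1–2 → average rank (1+2)/2 = 1.5.
Batch X values → pooled ranks: 7.5→4, 6.6→5, 3.3→10, 8→3
Mean rank = (4 + 5 + 10 + 3) / 4 = 5.50

5.50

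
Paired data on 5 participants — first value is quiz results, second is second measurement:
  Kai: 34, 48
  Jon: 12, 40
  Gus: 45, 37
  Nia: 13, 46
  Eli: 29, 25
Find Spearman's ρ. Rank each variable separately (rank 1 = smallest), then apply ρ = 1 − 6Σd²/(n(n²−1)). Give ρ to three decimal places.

-0.100

Ranks of variable 1: 4, 1, 5, 2, 3
Ranks of variable 2: 5, 3, 2, 4, 1
d = r₁ − r₂: -1, -2, 3, -2, 2
d²: 1, 4, 9, 4, 4; Σd² = 22
ρ = 1 − 6·22/(5·24) = 1 − 132/120 = -0.100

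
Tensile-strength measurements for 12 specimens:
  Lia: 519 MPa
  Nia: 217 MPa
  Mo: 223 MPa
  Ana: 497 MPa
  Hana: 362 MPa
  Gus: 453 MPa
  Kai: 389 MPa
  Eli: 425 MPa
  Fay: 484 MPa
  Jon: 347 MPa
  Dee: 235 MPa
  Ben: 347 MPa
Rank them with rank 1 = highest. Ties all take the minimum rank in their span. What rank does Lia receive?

Sorted (descending): 519, 497, 484, 453, 425, 389, 362, 347, 347, 235, 223, 217
The 2 values of 347 occupy positions 8–9 → each gets rank 8.
Lia has value 519 MPa → rank 1.

1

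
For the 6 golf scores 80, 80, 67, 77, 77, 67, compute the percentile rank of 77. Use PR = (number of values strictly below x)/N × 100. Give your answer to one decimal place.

N = 6.
Strictly below 77: 2. Equal to 77: 2.
PR = 2/6 × 100 = 33.3

33.3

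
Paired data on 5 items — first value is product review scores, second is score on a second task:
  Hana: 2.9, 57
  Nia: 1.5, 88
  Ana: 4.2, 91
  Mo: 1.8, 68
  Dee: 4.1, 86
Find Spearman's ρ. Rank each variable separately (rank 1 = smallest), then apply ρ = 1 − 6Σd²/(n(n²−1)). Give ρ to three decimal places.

Ranks of variable 1: 3, 1, 5, 2, 4
Ranks of variable 2: 1, 4, 5, 2, 3
d = r₁ − r₂: 2, -3, 0, 0, 1
d²: 4, 9, 0, 0, 1; Σd² = 14
ρ = 1 − 6·14/(5·24) = 1 − 84/120 = 0.300

0.300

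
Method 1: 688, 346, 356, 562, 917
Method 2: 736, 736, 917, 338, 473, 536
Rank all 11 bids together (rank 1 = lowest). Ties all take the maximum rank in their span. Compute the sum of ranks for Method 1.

Sorted (ascending): 338, 346, 356, 473, 536, 562, 688, 736, 736, 917, 917
The 2 values of 736 occupy positions 8–9 → each gets rank 9.
The 2 values of 917 occupy positions 10–11 → each gets rank 11.
Method 1 values → pooled ranks: 688→7, 346→2, 356→3, 562→6, 917→11
Rank sum = 7 + 2 + 3 + 6 + 11 = 29

29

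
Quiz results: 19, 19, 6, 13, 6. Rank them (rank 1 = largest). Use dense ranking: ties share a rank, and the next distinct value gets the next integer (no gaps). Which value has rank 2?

Sorted (descending): 19, 19, 13, 6, 6
The 2 values of 19 share dense rank 1.
The 2 values of 6 share dense rank 3.
Remaining distinct values take the next consecutive integers.
Rank 2 → value 13.

13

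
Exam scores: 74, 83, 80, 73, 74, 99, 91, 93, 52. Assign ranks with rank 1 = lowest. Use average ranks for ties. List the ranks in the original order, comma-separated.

Sorted (ascending): 52, 73, 74, 74, 80, 83, 91, 93, 99
The 2 values of 74 occupy positions 3–4 → average rank (3+4)/2 = 3.5.

3.5, 6, 5, 2, 3.5, 9, 7, 8, 1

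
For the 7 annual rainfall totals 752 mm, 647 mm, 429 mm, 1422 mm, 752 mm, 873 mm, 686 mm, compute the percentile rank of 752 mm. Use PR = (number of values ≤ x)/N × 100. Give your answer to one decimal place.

71.4

N = 7.
Strictly below 752: 3. Equal to 752: 2.
PR = 5/7 × 100 = 71.4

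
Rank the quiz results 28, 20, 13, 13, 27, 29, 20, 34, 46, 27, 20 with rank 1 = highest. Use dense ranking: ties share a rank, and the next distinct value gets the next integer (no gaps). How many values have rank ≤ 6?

9

Sorted (descending): 46, 34, 29, 28, 27, 27, 20, 20, 20, 13, 13
The 2 values of 27 share dense rank 5.
The 3 values of 20 share dense rank 6.
The 2 values of 13 share dense rank 7.
Remaining distinct values take the next consecutive integers.
Ranks ≤ 6: {1, 2, 3, 4, 5, 5, 6, 6, 6} → 9 values.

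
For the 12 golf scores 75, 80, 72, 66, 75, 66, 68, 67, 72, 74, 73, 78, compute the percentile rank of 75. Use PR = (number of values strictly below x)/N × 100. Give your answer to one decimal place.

N = 12.
Strictly below 75: 8. Equal to 75: 2.
PR = 8/12 × 100 = 66.7

66.7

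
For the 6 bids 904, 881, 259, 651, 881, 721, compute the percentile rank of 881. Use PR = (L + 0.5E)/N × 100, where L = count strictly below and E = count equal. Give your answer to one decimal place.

66.7

N = 6.
Strictly below 881: 3. Equal to 881: 2.
PR = (3 + 0.5·2)/6 × 100 = 66.7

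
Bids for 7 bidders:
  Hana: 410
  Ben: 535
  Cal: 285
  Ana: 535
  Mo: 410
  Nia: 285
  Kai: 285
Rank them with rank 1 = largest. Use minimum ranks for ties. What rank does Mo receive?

Sorted (descending): 535, 535, 410, 410, 285, 285, 285
The 2 values of 535 occupy positions 1–2 → each gets rank 1.
The 2 values of 410 occupy positions 3–4 → each gets rank 3.
The 3 values of 285 occupy positions 5–7 → each gets rank 5.
Mo has value 410 → rank 3.

3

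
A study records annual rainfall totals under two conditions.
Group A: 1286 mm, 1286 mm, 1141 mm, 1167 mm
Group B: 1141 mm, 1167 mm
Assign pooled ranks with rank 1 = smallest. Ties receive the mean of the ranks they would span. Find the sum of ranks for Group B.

5

Sorted (ascending): 1141, 1141, 1167, 1167, 1286, 1286
The 2 values of 1141 occupy positions 1–2 → average rank (1+2)/2 = 1.5.
The 2 values of 1167 occupy positions 3–4 → average rank (3+4)/2 = 3.5.
The 2 values of 1286 occupy positions 5–6 → average rank (5+6)/2 = 5.5.
Group B values → pooled ranks: 1141→1.5, 1167→3.5
Rank sum = 1.5 + 3.5 = 5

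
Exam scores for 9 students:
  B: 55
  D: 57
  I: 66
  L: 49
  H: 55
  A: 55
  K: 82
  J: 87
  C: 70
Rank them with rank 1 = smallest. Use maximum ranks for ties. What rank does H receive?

4

Sorted (ascending): 49, 55, 55, 55, 57, 66, 70, 82, 87
The 3 values of 55 occupy positions 2–4 → each gets rank 4.
H has value 55 → rank 4.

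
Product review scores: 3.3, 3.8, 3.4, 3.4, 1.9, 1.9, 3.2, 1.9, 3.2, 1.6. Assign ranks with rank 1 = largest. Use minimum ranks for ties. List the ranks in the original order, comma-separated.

4, 1, 2, 2, 7, 7, 5, 7, 5, 10

Sorted (descending): 3.8, 3.4, 3.4, 3.3, 3.2, 3.2, 1.9, 1.9, 1.9, 1.6
The 2 values of 3.4 occupy positions 2–3 → each gets rank 2.
The 2 values of 3.2 occupy positions 5–6 → each gets rank 5.
The 3 values of 1.9 occupy positions 7–9 → each gets rank 7.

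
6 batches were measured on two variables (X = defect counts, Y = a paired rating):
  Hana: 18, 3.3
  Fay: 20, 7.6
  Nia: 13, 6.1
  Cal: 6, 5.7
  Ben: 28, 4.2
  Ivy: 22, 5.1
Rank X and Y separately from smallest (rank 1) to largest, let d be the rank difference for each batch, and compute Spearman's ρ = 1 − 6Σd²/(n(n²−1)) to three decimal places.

-0.314

Ranks of variable 1: 3, 4, 2, 1, 6, 5
Ranks of variable 2: 1, 6, 5, 4, 2, 3
d = r₁ − r₂: 2, -2, -3, -3, 4, 2
d²: 4, 4, 9, 9, 16, 4; Σd² = 46
ρ = 1 − 6·46/(6·35) = 1 − 276/210 = -0.314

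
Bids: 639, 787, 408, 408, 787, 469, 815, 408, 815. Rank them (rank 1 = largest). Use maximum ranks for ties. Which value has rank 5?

Sorted (descending): 815, 815, 787, 787, 639, 469, 408, 408, 408
The 2 values of 815 occupy positions 1–2 → each gets rank 2.
The 2 values of 787 occupy positions 3–4 → each gets rank 4.
The 3 values of 408 occupy positions 7–9 → each gets rank 9.
Rank 5 → value 639.

639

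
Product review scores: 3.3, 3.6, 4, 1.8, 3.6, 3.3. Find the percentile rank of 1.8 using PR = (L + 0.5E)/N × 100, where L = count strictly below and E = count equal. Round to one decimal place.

8.3

N = 6.
Strictly below 1.8: 0. Equal to 1.8: 1.
PR = (0 + 0.5·1)/6 × 100 = 8.3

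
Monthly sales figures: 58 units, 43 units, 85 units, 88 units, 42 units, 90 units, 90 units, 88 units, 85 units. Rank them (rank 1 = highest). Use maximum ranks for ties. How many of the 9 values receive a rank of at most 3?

2

Sorted (descending): 90, 90, 88, 88, 85, 85, 58, 43, 42
The 2 values of 90 occupy positions 1–2 → each gets rank 2.
The 2 values of 88 occupy positions 3–4 → each gets rank 4.
The 2 values of 85 occupy positions 5–6 → each gets rank 6.
Ranks ≤ 3: {2, 2} → 2 values.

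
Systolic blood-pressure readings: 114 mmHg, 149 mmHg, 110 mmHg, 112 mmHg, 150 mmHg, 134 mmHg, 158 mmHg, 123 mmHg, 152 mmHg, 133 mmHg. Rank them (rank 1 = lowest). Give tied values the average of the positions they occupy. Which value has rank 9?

Sorted (ascending): 110, 112, 114, 123, 133, 134, 149, 150, 152, 158
No ties — each value takes its position as its rank.
Rank 9 → value 152.

152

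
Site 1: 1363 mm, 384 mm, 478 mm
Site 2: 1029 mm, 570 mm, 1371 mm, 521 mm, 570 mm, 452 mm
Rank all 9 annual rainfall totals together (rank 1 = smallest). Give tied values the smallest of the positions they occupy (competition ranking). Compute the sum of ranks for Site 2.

32

Sorted (ascending): 384, 452, 478, 521, 570, 570, 1029, 1363, 1371
The 2 values of 570 occupy positions 5–6 → each gets rank 5.
Site 2 values → pooled ranks: 1029→7, 570→5, 1371→9, 521→4, 570→5, 452→2
Rank sum = 7 + 5 + 9 + 4 + 5 + 2 = 32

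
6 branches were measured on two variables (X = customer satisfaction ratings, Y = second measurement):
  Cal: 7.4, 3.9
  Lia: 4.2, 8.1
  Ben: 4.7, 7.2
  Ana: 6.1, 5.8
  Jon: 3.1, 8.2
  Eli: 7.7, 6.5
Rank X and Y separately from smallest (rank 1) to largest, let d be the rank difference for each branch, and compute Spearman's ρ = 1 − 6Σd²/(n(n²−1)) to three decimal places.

-0.829

Ranks of variable 1: 5, 2, 3, 4, 1, 6
Ranks of variable 2: 1, 5, 4, 2, 6, 3
d = r₁ − r₂: 4, -3, -1, 2, -5, 3
d²: 16, 9, 1, 4, 25, 9; Σd² = 64
ρ = 1 − 6·64/(6·35) = 1 − 384/210 = -0.829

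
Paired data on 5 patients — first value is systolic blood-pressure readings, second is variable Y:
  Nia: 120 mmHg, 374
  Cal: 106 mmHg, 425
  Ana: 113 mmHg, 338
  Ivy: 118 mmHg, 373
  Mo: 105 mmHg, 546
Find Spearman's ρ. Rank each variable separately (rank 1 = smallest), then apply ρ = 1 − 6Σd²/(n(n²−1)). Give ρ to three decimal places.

-0.600

Ranks of variable 1: 5, 2, 3, 4, 1
Ranks of variable 2: 3, 4, 1, 2, 5
d = r₁ − r₂: 2, -2, 2, 2, -4
d²: 4, 4, 4, 4, 16; Σd² = 32
ρ = 1 − 6·32/(5·24) = 1 − 192/120 = -0.600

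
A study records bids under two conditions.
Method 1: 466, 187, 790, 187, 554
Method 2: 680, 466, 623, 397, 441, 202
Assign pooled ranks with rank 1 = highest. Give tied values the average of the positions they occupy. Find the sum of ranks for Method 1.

Sorted (descending): 790, 680, 623, 554, 466, 466, 441, 397, 202, 187, 187
The 2 values of 466 occupy positions 5–6 → average rank (5+6)/2 = 5.5.
The 2 values of 187 occupy positions 10–11 → average rank (10+11)/2 = 10.5.
Method 1 values → pooled ranks: 466→5.5, 187→10.5, 790→1, 187→10.5, 554→4
Rank sum = 5.5 + 10.5 + 1 + 10.5 + 4 = 31.5

31.5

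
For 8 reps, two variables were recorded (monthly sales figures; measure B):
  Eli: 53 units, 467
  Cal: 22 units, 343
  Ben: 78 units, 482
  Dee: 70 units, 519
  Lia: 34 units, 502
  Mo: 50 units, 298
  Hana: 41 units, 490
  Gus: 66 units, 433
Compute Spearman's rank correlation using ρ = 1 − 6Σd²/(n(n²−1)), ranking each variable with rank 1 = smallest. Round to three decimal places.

0.238

Ranks of variable 1: 5, 1, 8, 7, 2, 4, 3, 6
Ranks of variable 2: 4, 2, 5, 8, 7, 1, 6, 3
d = r₁ − r₂: 1, -1, 3, -1, -5, 3, -3, 3
d²: 1, 1, 9, 1, 25, 9, 9, 9; Σd² = 64
ρ = 1 − 6·64/(8·63) = 1 − 384/504 = 0.238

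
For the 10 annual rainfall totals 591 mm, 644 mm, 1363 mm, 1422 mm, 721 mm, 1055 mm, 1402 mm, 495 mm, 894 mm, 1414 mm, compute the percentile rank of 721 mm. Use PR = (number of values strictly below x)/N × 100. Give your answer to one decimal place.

N = 10.
Strictly below 721: 3. Equal to 721: 1.
PR = 3/10 × 100 = 30.0

30.0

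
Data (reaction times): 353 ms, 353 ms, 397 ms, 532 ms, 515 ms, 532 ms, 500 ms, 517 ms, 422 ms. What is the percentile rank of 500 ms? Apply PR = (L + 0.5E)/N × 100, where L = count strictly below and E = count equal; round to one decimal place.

50.0

N = 9.
Strictly below 500: 4. Equal to 500: 1.
PR = (4 + 0.5·1)/9 × 100 = 50.0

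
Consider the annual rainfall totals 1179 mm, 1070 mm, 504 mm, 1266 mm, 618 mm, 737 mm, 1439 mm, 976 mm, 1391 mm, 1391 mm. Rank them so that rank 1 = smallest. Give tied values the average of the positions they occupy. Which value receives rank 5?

1070

Sorted (ascending): 504, 618, 737, 976, 1070, 1179, 1266, 1391, 1391, 1439
The 2 values of 1391 occupy positions 8–9 → average rank (8+9)/2 = 8.5.
Rank 5 → value 1070.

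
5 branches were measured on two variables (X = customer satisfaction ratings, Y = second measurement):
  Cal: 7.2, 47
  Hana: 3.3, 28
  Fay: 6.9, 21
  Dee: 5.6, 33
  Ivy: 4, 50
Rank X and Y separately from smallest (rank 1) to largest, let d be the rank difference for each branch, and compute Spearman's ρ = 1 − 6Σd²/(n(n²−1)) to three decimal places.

Ranks of variable 1: 5, 1, 4, 3, 2
Ranks of variable 2: 4, 2, 1, 3, 5
d = r₁ − r₂: 1, -1, 3, 0, -3
d²: 1, 1, 9, 0, 9; Σd² = 20
ρ = 1 − 6·20/(5·24) = 1 − 120/120 = 0.000

0.000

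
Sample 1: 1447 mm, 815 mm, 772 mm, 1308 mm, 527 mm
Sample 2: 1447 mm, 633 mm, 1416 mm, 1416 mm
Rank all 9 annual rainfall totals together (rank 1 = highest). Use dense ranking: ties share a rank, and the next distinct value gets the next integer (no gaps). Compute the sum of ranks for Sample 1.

Sorted (descending): 1447, 1447, 1416, 1416, 1308, 815, 772, 633, 527
The 2 values of 1447 share dense rank 1.
The 2 values of 1416 share dense rank 2.
Remaining distinct values take the next consecutive integers.
Sample 1 values → pooled ranks: 1447→1, 815→4, 772→5, 1308→3, 527→7
Rank sum = 1 + 4 + 5 + 3 + 7 = 20

20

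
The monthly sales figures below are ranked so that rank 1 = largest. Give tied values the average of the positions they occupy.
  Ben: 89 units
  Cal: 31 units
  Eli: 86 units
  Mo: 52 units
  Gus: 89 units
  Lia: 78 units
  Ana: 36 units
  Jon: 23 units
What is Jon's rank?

Sorted (descending): 89, 89, 86, 78, 52, 36, 31, 23
The 2 values of 89 occupy positions 1–2 → average rank (1+2)/2 = 1.5.
Jon has value 23 units → rank 8.

8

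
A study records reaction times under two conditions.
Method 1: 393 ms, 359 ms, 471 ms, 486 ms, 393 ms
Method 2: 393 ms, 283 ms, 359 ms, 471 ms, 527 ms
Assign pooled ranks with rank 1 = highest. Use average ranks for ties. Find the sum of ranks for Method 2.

29

Sorted (descending): 527, 486, 471, 471, 393, 393, 393, 359, 359, 283
The 2 values of 471 occupy positions 3–4 → average rank (3+4)/2 = 3.5.
The 3 values of 393 occupy positions 5–7 → average rank 6.
The 2 values of 359 occupy positions 8–9 → average rank (8+9)/2 = 8.5.
Method 2 values → pooled ranks: 393→6, 283→10, 359→8.5, 471→3.5, 527→1
Rank sum = 6 + 10 + 8.5 + 3.5 + 1 = 29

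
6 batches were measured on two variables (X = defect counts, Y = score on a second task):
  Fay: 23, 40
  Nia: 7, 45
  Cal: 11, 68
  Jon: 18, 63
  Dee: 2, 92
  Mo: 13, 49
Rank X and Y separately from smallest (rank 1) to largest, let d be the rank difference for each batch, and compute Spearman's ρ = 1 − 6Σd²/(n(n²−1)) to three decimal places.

Ranks of variable 1: 6, 2, 3, 5, 1, 4
Ranks of variable 2: 1, 2, 5, 4, 6, 3
d = r₁ − r₂: 5, 0, -2, 1, -5, 1
d²: 25, 0, 4, 1, 25, 1; Σd² = 56
ρ = 1 − 6·56/(6·35) = 1 − 336/210 = -0.600

-0.600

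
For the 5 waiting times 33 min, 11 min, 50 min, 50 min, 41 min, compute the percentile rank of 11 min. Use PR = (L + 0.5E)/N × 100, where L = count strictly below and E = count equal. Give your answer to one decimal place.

10.0

N = 5.
Strictly below 11: 0. Equal to 11: 1.
PR = (0 + 0.5·1)/5 × 100 = 10.0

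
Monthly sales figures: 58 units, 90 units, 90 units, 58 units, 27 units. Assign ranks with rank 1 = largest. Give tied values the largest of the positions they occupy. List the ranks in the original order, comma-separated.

4, 2, 2, 4, 5

Sorted (descending): 90, 90, 58, 58, 27
The 2 values of 90 occupy positions 1–2 → each gets rank 2.
The 2 values of 58 occupy positions 3–4 → each gets rank 4.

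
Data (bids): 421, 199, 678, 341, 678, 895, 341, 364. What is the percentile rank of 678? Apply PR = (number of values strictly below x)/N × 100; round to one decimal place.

62.5

N = 8.
Strictly below 678: 5. Equal to 678: 2.
PR = 5/8 × 100 = 62.5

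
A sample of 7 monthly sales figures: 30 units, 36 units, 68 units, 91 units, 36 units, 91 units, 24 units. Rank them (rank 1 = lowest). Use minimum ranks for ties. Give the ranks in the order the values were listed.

Sorted (ascending): 24, 30, 36, 36, 68, 91, 91
The 2 values of 36 occupy positions 3–4 → each gets rank 3.
The 2 values of 91 occupy positions 6–7 → each gets rank 6.

2, 3, 5, 6, 3, 6, 1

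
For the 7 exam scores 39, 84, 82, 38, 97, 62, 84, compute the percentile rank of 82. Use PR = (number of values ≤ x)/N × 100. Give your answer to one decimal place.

57.1

N = 7.
Strictly below 82: 3. Equal to 82: 1.
PR = 4/7 × 100 = 57.1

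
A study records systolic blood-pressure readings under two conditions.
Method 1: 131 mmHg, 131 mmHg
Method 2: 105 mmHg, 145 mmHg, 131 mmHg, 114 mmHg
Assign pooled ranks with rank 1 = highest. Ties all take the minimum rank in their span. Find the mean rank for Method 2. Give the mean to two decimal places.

Sorted (descending): 145, 131, 131, 131, 114, 105
The 3 values of 131 occupy positions 2–4 → each gets rank 2.
Method 2 values → pooled ranks: 105→6, 145→1, 131→2, 114→5
Mean rank = (6 + 1 + 2 + 5) / 4 = 3.50

3.50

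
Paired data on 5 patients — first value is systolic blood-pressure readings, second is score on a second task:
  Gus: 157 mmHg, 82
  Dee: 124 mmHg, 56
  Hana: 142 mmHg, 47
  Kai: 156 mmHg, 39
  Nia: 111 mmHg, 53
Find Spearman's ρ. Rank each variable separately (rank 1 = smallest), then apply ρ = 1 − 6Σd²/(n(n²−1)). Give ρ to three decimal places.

Ranks of variable 1: 5, 2, 3, 4, 1
Ranks of variable 2: 5, 4, 2, 1, 3
d = r₁ − r₂: 0, -2, 1, 3, -2
d²: 0, 4, 1, 9, 4; Σd² = 18
ρ = 1 − 6·18/(5·24) = 1 − 108/120 = 0.100

0.100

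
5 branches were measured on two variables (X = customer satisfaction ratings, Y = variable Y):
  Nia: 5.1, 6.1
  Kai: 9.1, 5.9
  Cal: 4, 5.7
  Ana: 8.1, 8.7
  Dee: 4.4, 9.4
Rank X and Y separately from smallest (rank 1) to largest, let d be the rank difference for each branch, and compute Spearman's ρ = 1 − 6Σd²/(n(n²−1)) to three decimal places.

0.100

Ranks of variable 1: 3, 5, 1, 4, 2
Ranks of variable 2: 3, 2, 1, 4, 5
d = r₁ − r₂: 0, 3, 0, 0, -3
d²: 0, 9, 0, 0, 9; Σd² = 18
ρ = 1 − 6·18/(5·24) = 1 − 108/120 = 0.100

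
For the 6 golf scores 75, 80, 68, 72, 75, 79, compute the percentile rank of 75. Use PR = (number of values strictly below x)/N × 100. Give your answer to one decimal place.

N = 6.
Strictly below 75: 2. Equal to 75: 2.
PR = 2/6 × 100 = 33.3

33.3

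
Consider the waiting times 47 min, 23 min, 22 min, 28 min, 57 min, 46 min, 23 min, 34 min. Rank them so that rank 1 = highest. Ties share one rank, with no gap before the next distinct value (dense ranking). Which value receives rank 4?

Sorted (descending): 57, 47, 46, 34, 28, 23, 23, 22
The 2 values of 23 share dense rank 6.
Remaining distinct values take the next consecutive integers.
Rank 4 → value 34.

34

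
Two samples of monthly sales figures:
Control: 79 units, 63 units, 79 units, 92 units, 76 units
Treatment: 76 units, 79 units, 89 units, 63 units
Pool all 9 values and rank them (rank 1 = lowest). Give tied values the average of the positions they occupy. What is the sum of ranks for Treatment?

19

Sorted (ascending): 63, 63, 76, 76, 79, 79, 79, 89, 92
The 2 values of 63 occupy positions 1–2 → average rank (1+2)/2 = 1.5.
The 2 values of 76 occupy positions 3–4 → average rank (3+4)/2 = 3.5.
The 3 values of 79 occupy positions 5–7 → average rank 6.
Treatment values → pooled ranks: 76→3.5, 79→6, 89→8, 63→1.5
Rank sum = 3.5 + 6 + 8 + 1.5 = 19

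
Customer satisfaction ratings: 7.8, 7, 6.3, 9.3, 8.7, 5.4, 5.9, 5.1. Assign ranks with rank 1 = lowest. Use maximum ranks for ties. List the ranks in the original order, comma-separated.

Sorted (ascending): 5.1, 5.4, 5.9, 6.3, 7, 7.8, 8.7, 9.3
No ties — each value takes its position as its rank.

6, 5, 4, 8, 7, 2, 3, 1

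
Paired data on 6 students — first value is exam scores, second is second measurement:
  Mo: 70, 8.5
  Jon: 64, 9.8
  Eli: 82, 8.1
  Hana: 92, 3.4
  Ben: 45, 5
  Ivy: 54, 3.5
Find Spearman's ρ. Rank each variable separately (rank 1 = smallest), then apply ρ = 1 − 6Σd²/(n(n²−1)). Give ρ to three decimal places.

-0.143

Ranks of variable 1: 4, 3, 5, 6, 1, 2
Ranks of variable 2: 5, 6, 4, 1, 3, 2
d = r₁ − r₂: -1, -3, 1, 5, -2, 0
d²: 1, 9, 1, 25, 4, 0; Σd² = 40
ρ = 1 − 6·40/(6·35) = 1 − 240/210 = -0.143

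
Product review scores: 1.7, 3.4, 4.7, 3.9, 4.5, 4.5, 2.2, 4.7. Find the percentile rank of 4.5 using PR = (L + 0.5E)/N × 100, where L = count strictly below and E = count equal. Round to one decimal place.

62.5

N = 8.
Strictly below 4.5: 4. Equal to 4.5: 2.
PR = (4 + 0.5·2)/8 × 100 = 62.5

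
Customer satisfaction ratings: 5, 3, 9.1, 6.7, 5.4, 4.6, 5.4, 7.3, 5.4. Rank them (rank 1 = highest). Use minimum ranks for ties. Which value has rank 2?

Sorted (descending): 9.1, 7.3, 6.7, 5.4, 5.4, 5.4, 5, 4.6, 3
The 3 values of 5.4 occupy positions 4–6 → each gets rank 4.
Rank 2 → value 7.3.

7.3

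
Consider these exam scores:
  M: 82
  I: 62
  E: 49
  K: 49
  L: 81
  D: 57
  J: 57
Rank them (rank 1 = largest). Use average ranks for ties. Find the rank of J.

4.5

Sorted (descending): 82, 81, 62, 57, 57, 49, 49
The 2 values of 57 occupy positions 4–5 → average rank (4+5)/2 = 4.5.
The 2 values of 49 occupy positions 6–7 → average rank (6+7)/2 = 6.5.
J has value 57 → rank 4.5.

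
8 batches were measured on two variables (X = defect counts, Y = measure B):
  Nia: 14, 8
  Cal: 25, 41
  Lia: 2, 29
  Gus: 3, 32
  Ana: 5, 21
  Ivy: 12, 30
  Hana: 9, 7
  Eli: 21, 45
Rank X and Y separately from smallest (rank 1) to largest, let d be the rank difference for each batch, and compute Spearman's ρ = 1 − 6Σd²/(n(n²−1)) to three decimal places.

Ranks of variable 1: 6, 8, 1, 2, 3, 5, 4, 7
Ranks of variable 2: 2, 7, 4, 6, 3, 5, 1, 8
d = r₁ − r₂: 4, 1, -3, -4, 0, 0, 3, -1
d²: 16, 1, 9, 16, 0, 0, 9, 1; Σd² = 52
ρ = 1 − 6·52/(8·63) = 1 − 312/504 = 0.381

0.381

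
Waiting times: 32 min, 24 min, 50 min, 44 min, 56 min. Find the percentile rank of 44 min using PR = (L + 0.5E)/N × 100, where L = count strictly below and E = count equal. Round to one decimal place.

N = 5.
Strictly below 44: 2. Equal to 44: 1.
PR = (2 + 0.5·1)/5 × 100 = 50.0

50.0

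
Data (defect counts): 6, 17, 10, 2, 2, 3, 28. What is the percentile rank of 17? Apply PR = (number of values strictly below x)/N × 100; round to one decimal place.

N = 7.
Strictly below 17: 5. Equal to 17: 1.
PR = 5/7 × 100 = 71.4

71.4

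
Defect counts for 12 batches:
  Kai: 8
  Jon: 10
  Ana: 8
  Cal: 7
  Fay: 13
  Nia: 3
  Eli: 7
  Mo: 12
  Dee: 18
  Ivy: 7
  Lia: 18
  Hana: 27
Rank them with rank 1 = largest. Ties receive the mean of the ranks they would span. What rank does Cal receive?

Sorted (descending): 27, 18, 18, 13, 12, 10, 8, 8, 7, 7, 7, 3
The 2 values of 18 occupy positions 2–3 → average rank (2+3)/2 = 2.5.
The 2 values of 8 occupy positions 7–8 → average rank (7+8)/2 = 7.5.
The 3 values of 7 occupy positions 9–11 → average rank 10.
Cal has value 7 → rank 10.

10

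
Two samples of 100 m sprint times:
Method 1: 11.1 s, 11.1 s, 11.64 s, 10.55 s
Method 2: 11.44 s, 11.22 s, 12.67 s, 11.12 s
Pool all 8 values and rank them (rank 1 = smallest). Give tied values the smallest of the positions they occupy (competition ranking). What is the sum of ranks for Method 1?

Sorted (ascending): 10.55, 11.1, 11.1, 11.12, 11.22, 11.44, 11.64, 12.67
The 2 values of 11.1 occupy positions 2–3 → each gets rank 2.
Method 1 values → pooled ranks: 11.1→2, 11.1→2, 11.64→7, 10.55→1
Rank sum = 2 + 2 + 7 + 1 = 12

12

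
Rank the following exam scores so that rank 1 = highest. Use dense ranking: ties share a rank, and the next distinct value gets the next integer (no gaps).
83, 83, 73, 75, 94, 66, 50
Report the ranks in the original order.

2, 2, 4, 3, 1, 5, 6

Sorted (descending): 94, 83, 83, 75, 73, 66, 50
The 2 values of 83 share dense rank 2.
Remaining distinct values take the next consecutive integers.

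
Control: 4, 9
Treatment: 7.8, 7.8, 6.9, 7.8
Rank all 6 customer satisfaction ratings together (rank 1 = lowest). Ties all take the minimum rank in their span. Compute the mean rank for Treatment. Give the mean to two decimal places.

Sorted (ascending): 4, 6.9, 7.8, 7.8, 7.8, 9
The 3 values of 7.8 occupy positions 3–5 → each gets rank 3.
Treatment values → pooled ranks: 7.8→3, 7.8→3, 6.9→2, 7.8→3
Mean rank = (3 + 3 + 2 + 3) / 4 = 2.75

2.75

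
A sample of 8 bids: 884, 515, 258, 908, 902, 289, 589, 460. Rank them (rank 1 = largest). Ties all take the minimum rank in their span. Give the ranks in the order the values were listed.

3, 5, 8, 1, 2, 7, 4, 6

Sorted (descending): 908, 902, 884, 589, 515, 460, 289, 258
No ties — each value takes its position as its rank.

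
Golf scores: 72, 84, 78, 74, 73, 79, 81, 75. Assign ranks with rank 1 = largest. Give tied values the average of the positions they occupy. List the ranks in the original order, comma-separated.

Sorted (descending): 84, 81, 79, 78, 75, 74, 73, 72
No ties — each value takes its position as its rank.

8, 1, 4, 6, 7, 3, 2, 5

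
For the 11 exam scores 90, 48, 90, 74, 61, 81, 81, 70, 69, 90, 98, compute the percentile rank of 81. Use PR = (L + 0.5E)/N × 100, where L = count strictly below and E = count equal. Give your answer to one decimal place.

54.5

N = 11.
Strictly below 81: 5. Equal to 81: 2.
PR = (5 + 0.5·2)/11 × 100 = 54.5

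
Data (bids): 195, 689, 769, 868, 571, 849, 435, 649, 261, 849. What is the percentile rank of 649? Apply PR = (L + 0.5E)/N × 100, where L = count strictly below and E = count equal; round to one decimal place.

45.0

N = 10.
Strictly below 649: 4. Equal to 649: 1.
PR = (4 + 0.5·1)/10 × 100 = 45.0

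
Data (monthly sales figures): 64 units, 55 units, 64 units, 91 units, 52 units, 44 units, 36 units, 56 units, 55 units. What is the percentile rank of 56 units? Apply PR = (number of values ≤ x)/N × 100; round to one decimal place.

N = 9.
Strictly below 56: 5. Equal to 56: 1.
PR = 6/9 × 100 = 66.7

66.7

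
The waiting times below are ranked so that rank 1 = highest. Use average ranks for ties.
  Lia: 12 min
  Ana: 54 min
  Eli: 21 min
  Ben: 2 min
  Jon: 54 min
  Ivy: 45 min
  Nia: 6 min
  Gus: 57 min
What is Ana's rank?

2.5

Sorted (descending): 57, 54, 54, 45, 21, 12, 6, 2
The 2 values of 54 occupy positions 2–3 → average rank (2+3)/2 = 2.5.
Ana has value 54 min → rank 2.5.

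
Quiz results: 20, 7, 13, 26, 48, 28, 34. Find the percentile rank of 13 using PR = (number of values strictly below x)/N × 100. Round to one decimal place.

N = 7.
Strictly below 13: 1. Equal to 13: 1.
PR = 1/7 × 100 = 14.3

14.3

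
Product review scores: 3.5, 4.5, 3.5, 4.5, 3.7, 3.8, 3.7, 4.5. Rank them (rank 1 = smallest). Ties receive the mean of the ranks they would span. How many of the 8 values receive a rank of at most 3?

Sorted (ascending): 3.5, 3.5, 3.7, 3.7, 3.8, 4.5, 4.5, 4.5
The 2 values of 3.5 occupy positions 1–2 → average rank (1+2)/2 = 1.5.
The 2 values of 3.7 occupy positions 3–4 → average rank (3+4)/2 = 3.5.
The 3 values of 4.5 occupy positions 6–8 → average rank 7.
Ranks ≤ 3: {1.5, 1.5} → 2 values.

2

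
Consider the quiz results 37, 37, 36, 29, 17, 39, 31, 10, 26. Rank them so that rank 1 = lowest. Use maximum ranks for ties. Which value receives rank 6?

Sorted (ascending): 10, 17, 26, 29, 31, 36, 37, 37, 39
The 2 values of 37 occupy positions 7–8 → each gets rank 8.
Rank 6 → value 36.

36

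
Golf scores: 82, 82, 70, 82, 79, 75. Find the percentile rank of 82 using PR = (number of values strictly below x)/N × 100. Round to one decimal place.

N = 6.
Strictly below 82: 3. Equal to 82: 3.
PR = 3/6 × 100 = 50.0

50.0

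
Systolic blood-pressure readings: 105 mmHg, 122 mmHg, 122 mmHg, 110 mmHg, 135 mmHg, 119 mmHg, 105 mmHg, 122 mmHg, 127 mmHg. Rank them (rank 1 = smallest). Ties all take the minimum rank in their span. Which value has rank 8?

Sorted (ascending): 105, 105, 110, 119, 122, 122, 122, 127, 135
The 2 values of 105 occupy positions 1–2 → each gets rank 1.
The 3 values of 122 occupy positions 5–7 → each gets rank 5.
Rank 8 → value 127.

127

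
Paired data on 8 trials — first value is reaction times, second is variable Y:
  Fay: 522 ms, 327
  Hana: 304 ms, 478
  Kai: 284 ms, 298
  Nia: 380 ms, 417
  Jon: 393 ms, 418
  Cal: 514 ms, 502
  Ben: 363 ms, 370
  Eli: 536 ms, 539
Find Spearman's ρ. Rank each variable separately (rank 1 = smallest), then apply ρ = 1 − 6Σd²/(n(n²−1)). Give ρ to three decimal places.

Ranks of variable 1: 7, 2, 1, 4, 5, 6, 3, 8
Ranks of variable 2: 2, 6, 1, 4, 5, 7, 3, 8
d = r₁ − r₂: 5, -4, 0, 0, 0, -1, 0, 0
d²: 25, 16, 0, 0, 0, 1, 0, 0; Σd² = 42
ρ = 1 − 6·42/(8·63) = 1 − 252/504 = 0.500

0.500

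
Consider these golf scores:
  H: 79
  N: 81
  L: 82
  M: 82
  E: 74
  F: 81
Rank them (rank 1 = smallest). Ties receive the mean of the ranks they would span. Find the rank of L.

5.5

Sorted (ascending): 74, 79, 81, 81, 82, 82
The 2 values of 81 occupy positions 3–4 → average rank (3+4)/2 = 3.5.
The 2 values of 82 occupy positions 5–6 → average rank (5+6)/2 = 5.5.
L has value 82 → rank 5.5.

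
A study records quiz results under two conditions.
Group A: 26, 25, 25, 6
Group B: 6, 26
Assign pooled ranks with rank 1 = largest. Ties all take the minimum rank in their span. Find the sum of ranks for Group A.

Sorted (descending): 26, 26, 25, 25, 6, 6
The 2 values of 26 occupy positions 1–2 → each gets rank 1.
The 2 values of 25 occupy positions 3–4 → each gets rank 3.
The 2 values of 6 occupy positions 5–6 → each gets rank 5.
Group A values → pooled ranks: 26→1, 25→3, 25→3, 6→5
Rank sum = 1 + 3 + 3 + 5 = 12

12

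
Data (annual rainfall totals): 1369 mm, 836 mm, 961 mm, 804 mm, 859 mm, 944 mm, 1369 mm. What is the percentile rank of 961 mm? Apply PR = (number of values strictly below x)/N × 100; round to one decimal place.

57.1

N = 7.
Strictly below 961: 4. Equal to 961: 1.
PR = 4/7 × 100 = 57.1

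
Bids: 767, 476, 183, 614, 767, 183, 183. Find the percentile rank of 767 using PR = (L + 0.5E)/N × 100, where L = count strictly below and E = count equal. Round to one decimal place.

N = 7.
Strictly below 767: 5. Equal to 767: 2.
PR = (5 + 0.5·2)/7 × 100 = 85.7

85.7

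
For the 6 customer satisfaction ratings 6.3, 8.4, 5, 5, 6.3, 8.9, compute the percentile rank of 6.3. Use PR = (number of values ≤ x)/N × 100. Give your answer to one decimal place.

N = 6.
Strictly below 6.3: 2. Equal to 6.3: 2.
PR = 4/6 × 100 = 66.7

66.7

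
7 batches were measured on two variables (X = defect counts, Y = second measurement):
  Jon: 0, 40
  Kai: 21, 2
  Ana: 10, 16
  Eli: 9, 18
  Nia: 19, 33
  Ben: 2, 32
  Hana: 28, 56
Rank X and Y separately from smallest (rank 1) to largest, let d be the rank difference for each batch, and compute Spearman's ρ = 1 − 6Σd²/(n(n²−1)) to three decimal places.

-0.036

Ranks of variable 1: 1, 6, 4, 3, 5, 2, 7
Ranks of variable 2: 6, 1, 2, 3, 5, 4, 7
d = r₁ − r₂: -5, 5, 2, 0, 0, -2, 0
d²: 25, 25, 4, 0, 0, 4, 0; Σd² = 58
ρ = 1 − 6·58/(7·48) = 1 − 348/336 = -0.036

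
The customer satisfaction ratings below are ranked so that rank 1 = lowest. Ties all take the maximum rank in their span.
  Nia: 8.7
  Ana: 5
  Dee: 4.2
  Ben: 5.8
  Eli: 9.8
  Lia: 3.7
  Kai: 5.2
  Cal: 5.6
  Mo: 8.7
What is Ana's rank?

3

Sorted (ascending): 3.7, 4.2, 5, 5.2, 5.6, 5.8, 8.7, 8.7, 9.8
The 2 values of 8.7 occupy positions 7–8 → each gets rank 8.
Ana has value 5 → rank 3.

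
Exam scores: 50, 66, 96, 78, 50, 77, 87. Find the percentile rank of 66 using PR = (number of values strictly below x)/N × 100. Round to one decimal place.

28.6

N = 7.
Strictly below 66: 2. Equal to 66: 1.
PR = 2/7 × 100 = 28.6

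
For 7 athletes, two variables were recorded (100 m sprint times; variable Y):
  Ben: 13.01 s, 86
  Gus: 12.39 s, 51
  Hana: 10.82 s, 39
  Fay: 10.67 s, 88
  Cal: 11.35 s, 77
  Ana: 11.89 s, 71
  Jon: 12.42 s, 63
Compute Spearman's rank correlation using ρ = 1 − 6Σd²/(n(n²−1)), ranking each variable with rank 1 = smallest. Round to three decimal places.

Ranks of variable 1: 7, 5, 2, 1, 3, 4, 6
Ranks of variable 2: 6, 2, 1, 7, 5, 4, 3
d = r₁ − r₂: 1, 3, 1, -6, -2, 0, 3
d²: 1, 9, 1, 36, 4, 0, 9; Σd² = 60
ρ = 1 − 6·60/(7·48) = 1 − 360/336 = -0.071

-0.071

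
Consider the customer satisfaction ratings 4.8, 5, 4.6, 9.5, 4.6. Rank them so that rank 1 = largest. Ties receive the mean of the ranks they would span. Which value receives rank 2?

Sorted (descending): 9.5, 5, 4.8, 4.6, 4.6
The 2 values of 4.6 occupy positions 4–5 → average rank (4+5)/2 = 4.5.
Rank 2 → value 5.

5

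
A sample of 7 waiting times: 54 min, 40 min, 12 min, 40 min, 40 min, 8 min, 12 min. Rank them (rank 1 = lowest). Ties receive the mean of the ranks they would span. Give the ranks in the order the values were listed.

7, 5, 2.5, 5, 5, 1, 2.5

Sorted (ascending): 8, 12, 12, 40, 40, 40, 54
The 2 values of 12 occupy positions 2–3 → average rank (2+3)/2 = 2.5.
The 3 values of 40 occupy positions 4–6 → average rank 5.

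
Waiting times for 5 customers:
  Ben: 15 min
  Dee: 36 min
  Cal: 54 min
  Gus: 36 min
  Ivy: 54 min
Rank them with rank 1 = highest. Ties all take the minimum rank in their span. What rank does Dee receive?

Sorted (descending): 54, 54, 36, 36, 15
The 2 values of 54 occupy positions 1–2 → each gets rank 1.
The 2 values of 36 occupy positions 3–4 → each gets rank 3.
Dee has value 36 min → rank 3.

3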